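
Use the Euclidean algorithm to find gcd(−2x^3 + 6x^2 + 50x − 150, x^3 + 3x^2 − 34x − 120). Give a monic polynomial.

By polynomial division,
  −2x^3 + 6x^2 + 50x − 150 = (−2)(x^3 + 3x^2 − 34x − 120) + (12x^2 − 18x − 390)
  x^3 + 3x^2 − 34x − 120 = ((1/12)x + 3/8)(12x^2 − 18x − 390) + ((21/4)x + 105/4)
  12x^2 − 18x − 390 = ((16/7)x − 104/7)((21/4)x + 105/4) + (0)
Last nonzero remainder: (21/4)x + 105/4. Dividing through by 21/4 gives the monic gcd x + 5.

x + 5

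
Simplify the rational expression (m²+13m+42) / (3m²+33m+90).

Euclidean algorithm in ℚ[m]:
  m²+13m+42 = (1/3)(3m²+33m+90) + (2m+12)
  3m²+33m+90 = ((3/2)m+15/2)(2m+12) + (0)
Last nonzero remainder: 2m+12. Dividing through by 2 gives the monic gcd m+6.
Cancel m+6 from numerator and denominator to get the reduced form.

(m+7)/(3m+15)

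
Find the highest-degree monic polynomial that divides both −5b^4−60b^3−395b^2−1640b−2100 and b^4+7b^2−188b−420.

Repeated division with remainder:
  −5b^4−60b^3−395b^2−1640b−2100 = (−5)(b^4+7b^2−188b−420) + (−60b^3−360b^2−2580b−4200)
  b^4+7b^2−188b−420 = (−(1/60)b+1/10)(−60b^3−360b^2−2580b−4200) + (0)
Last nonzero remainder: −60b^3−360b^2−2580b−4200. Dividing through by −60 gives the monic gcd b^3+6b^2+43b+70.

b^3+6b^2+43b+70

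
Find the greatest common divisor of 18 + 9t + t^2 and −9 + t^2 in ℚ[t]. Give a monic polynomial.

3 + t

Repeated division with remainder:
  t^2 + 9t + 18 = (t^2 − 9) + (9t + 27)
  t^2 − 9 = ((1/9)t − 1/3)(9t + 27) + (0)
Last nonzero remainder: 9t + 27. Dividing through by 9 gives the monic gcd t + 3.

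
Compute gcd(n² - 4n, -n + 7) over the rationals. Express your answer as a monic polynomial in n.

Apply the Euclidean algorithm:
  n² - 4n = (-n - 3)(-n + 7) + (21)
  -n + 7 = (-(1/21)n + 1/3)(21) + (0)
The last nonzero remainder is the constant 21, so the polynomials are coprime and gcd = 1.

1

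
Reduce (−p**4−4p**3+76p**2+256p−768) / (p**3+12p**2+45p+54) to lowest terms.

Apply the Euclidean algorithm:
  −p**4−4p**3+76p**2+256p−768 = (−p+8)(p**3+12p**2+45p+54) + (25p**2−50p−1200)
  p**3+12p**2+45p+54 = ((1/25)p+14/25)(25p**2−50p−1200) + (121p+726)
  25p**2−50p−1200 = ((25/121)p−200/121)(121p+726) + (0)
Last nonzero remainder: 121p+726. Dividing through by 121 gives the monic gcd p+6.
Cancel p+6 from numerator and denominator to get the reduced form.

(−p**3+2p**2+64p−128)/(p**2+6p+9)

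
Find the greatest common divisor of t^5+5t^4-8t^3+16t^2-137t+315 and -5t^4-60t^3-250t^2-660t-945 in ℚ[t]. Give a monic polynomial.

Apply the Euclidean algorithm:
  t^5+5t^4-8t^3+16t^2-137t+315 = (-(1/5)t+7/5)(-5t^4-60t^3-250t^2-660t-945) + (26t^3+234t^2+598t+1638)
  -5t^4-60t^3-250t^2-660t-945 = (-(5/26)t-15/26)(26t^3+234t^2+598t+1638) + (0)
Last nonzero remainder: 26t^3+234t^2+598t+1638. Dividing through by 26 gives the monic gcd t^3+9t^2+23t+63.

t^3+9t^2+23t+63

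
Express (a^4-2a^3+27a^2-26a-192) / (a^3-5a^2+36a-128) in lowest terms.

(a^2-a-6)/(a-4)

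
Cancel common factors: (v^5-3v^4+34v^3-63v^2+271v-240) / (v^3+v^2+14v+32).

By polynomial division,
  v^5-3v^4+34v^3-63v^2+271v-240 = (v^2-4v+24)(v^3+v^2+14v+32) + (-63v^2+63v-1008)
  v^3+v^2+14v+32 = (-(1/63)v-2/63)(-63v^2+63v-1008) + (0)
Last nonzero remainder: -63v^2+63v-1008. Dividing through by -63 gives the monic gcd v^2-v+16.
Cancel v^2-v+16 from numerator and denominator to get the reduced form.

(v^3-2v^2+16v-15)/(v+2)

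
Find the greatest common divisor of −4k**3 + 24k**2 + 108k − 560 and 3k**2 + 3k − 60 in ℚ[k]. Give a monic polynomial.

k**2 + k − 20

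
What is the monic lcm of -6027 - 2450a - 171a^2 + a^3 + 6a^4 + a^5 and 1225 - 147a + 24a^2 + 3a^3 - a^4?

Repeated division with remainder:
  a^5 + 6a^4 + a^3 - 171a^2 - 2450a - 6027 = (-a - 9)(-a^4 + 3a^3 + 24a^2 - 147a + 1225) + (52a^3 - 102a^2 - 2548a + 4998)
  -a^4 + 3a^3 + 24a^2 - 147a + 1225 = (-(1/52)a + 27/1352)(52a^3 - 102a^2 - 2548a + 4998) + (-(15523/676)a^2 + 760627/676)
  52a^3 - 102a^2 - 2548a + 4998 = (-(35152/15523)a + 68952/15523)(-(15523/676)a^2 + 760627/676) + (0)
Last nonzero remainder: -(15523/676)a^2 + 760627/676. Dividing through by -15523/676 gives the monic gcd a^2 - 49.
Then lcm(f, g) = f·g / gcd(f, g); expanding and making the result monic gives the answer.

-150675 - 43169a - 2952a^2 - 1912a^3 - 24a^4 + 8a^5 + 3a^6 + a^7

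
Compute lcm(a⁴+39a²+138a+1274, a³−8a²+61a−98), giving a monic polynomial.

a⁵−2a⁴+39a³+60a²+998a−2548

Euclidean algorithm in ℚ[a]:
  a⁴+39a²+138a+1274 = (a+8)(a³−8a²+61a−98) + (42a²−252a+2058)
  a³−8a²+61a−98 = ((1/42)a−1/21)(42a²−252a+2058) + (0)
Last nonzero remainder: 42a²−252a+2058. Dividing through by 42 gives the monic gcd a²−6a+49.
Then lcm(f, g) = f·g / gcd(f, g); expanding and making the result monic gives the answer.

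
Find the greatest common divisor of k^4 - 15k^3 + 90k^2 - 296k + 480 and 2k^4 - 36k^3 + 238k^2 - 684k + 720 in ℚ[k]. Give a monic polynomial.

k^2 - 11k + 30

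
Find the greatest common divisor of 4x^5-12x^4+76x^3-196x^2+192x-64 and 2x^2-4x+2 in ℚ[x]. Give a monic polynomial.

Apply the Euclidean algorithm:
  4x^5-12x^4+76x^3-196x^2+192x-64 = (2x^3-2x^2+32x-32)(2x^2-4x+2) + (0)
Last nonzero remainder: 2x^2-4x+2. Dividing through by 2 gives the monic gcd x^2-2x+1.

x^2-2x+1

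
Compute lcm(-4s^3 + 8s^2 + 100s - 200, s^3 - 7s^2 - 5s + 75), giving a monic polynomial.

s^5 - 4s^4 - 36s^3 + 130s^2 + 275s - 750

By polynomial division,
  -4s^3 + 8s^2 + 100s - 200 = (-4)(s^3 - 7s^2 - 5s + 75) + (-20s^2 + 80s + 100)
  s^3 - 7s^2 - 5s + 75 = (-(1/20)s + 3/20)(-20s^2 + 80s + 100) + (-12s + 60)
  -20s^2 + 80s + 100 = ((5/3)s + 5/3)(-12s + 60) + (0)
Last nonzero remainder: -12s + 60. Dividing through by -12 gives the monic gcd s - 5.
Then lcm(f, g) = f·g / gcd(f, g); expanding and making the result monic gives the answer.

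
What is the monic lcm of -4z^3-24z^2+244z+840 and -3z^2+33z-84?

z^4+2z^3-85z^2+34z+840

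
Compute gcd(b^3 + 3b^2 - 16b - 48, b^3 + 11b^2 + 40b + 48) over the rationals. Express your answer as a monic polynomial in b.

Repeated division with remainder:
  b^3 + 3b^2 - 16b - 48 = (b^3 + 11b^2 + 40b + 48) + (-8b^2 - 56b - 96)
  b^3 + 11b^2 + 40b + 48 = (-(1/8)b - 1/2)(-8b^2 - 56b - 96) + (0)
Last nonzero remainder: -8b^2 - 56b - 96. Dividing through by -8 gives the monic gcd b^2 + 7b + 12.

b^2 + 7b + 12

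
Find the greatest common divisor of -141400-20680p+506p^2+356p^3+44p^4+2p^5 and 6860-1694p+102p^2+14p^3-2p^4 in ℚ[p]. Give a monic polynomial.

-70+3p+p^2

Euclidean algorithm in ℚ[p]:
  2p^5+44p^4+356p^3+506p^2-20680p-141400 = (-p-29)(-2p^4+14p^3+102p^2-1694p+6860) + (864p^3+1770p^2-62946p+57540)
  -2p^4+14p^3+102p^2-1694p+6860 = (-(1/432)p+1303/62208)(864p^3+1770p^2-62946p+57540) + (-(837553/10368)p^2-(837553/3456)p+29314355/5184)
  864p^3+1770p^2-62946p+57540 = (-(8957952/837553)p+8522496/837553)(-(837553/10368)p^2-(837553/3456)p+29314355/5184) + (0)
Last nonzero remainder: -(837553/10368)p^2-(837553/3456)p+29314355/5184. Dividing through by -837553/10368 gives the monic gcd p^2+3p-70.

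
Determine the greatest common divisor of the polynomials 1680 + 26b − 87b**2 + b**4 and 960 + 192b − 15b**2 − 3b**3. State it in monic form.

40 + 13b + b**2

Euclidean algorithm in ℚ[b]:
  b**4 − 87b**2 + 26b + 1680 = (−(1/3)b + 5/3)(−3b**3 − 15b**2 + 192b + 960) + (2b**2 + 26b + 80)
  −3b**3 − 15b**2 + 192b + 960 = (−(3/2)b + 12)(2b**2 + 26b + 80) + (0)
Last nonzero remainder: 2b**2 + 26b + 80. Dividing through by 2 gives the monic gcd b**2 + 13b + 40.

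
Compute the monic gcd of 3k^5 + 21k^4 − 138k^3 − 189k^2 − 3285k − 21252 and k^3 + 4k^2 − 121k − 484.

By polynomial division,
  3k^5 + 21k^4 − 138k^3 − 189k^2 − 3285k − 21252 = (3k^2 + 9k + 189)(k^3 + 4k^2 − 121k − 484) + (1596k^2 + 23940k + 70224)
  k^3 + 4k^2 − 121k − 484 = ((1/1596)k − 11/1596)(1596k^2 + 23940k + 70224) + (0)
Last nonzero remainder: 1596k^2 + 23940k + 70224. Dividing through by 1596 gives the monic gcd k^2 + 15k + 44.

k^2 + 15k + 44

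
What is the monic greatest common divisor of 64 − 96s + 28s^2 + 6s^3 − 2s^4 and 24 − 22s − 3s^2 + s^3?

−4 + 3s + s^2

Apply the Euclidean algorithm:
  −2s^4 + 6s^3 + 28s^2 − 96s + 64 = (−2s)(s^3 − 3s^2 − 22s + 24) + (−16s^2 − 48s + 64)
  s^3 − 3s^2 − 22s + 24 = (−(1/16)s + 3/8)(−16s^2 − 48s + 64) + (0)
Last nonzero remainder: −16s^2 − 48s + 64. Dividing through by −16 gives the monic gcd s^2 + 3s − 4.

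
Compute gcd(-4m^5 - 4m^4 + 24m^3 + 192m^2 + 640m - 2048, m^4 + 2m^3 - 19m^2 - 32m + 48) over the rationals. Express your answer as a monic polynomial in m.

m^2 - 16

Apply the Euclidean algorithm:
  -4m^5 - 4m^4 + 24m^3 + 192m^2 + 640m - 2048 = (-4m + 4)(m^4 + 2m^3 - 19m^2 - 32m + 48) + (-60m^3 + 140m^2 + 960m - 2240)
  m^4 + 2m^3 - 19m^2 - 32m + 48 = (-(1/60)m - 13/180)(-60m^3 + 140m^2 + 960m - 2240) + ((64/9)m^2 - 1024/9)
  -60m^3 + 140m^2 + 960m - 2240 = (-(135/16)m + 315/16)((64/9)m^2 - 1024/9) + (0)
Last nonzero remainder: (64/9)m^2 - 1024/9. Dividing through by 64/9 gives the monic gcd m^2 - 16.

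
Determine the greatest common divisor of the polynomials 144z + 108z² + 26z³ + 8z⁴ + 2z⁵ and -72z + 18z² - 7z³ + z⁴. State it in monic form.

12z - z² + z³

By polynomial division,
  2z⁵ + 8z⁴ + 26z³ + 108z² + 144z = (2z + 22)(z⁴ - 7z³ + 18z² - 72z) + (144z³ - 144z² + 1728z)
  z⁴ - 7z³ + 18z² - 72z = ((1/144)z - 1/24)(144z³ - 144z² + 1728z) + (0)
Last nonzero remainder: 144z³ - 144z² + 1728z. Dividing through by 144 gives the monic gcd z³ - z² + 12z.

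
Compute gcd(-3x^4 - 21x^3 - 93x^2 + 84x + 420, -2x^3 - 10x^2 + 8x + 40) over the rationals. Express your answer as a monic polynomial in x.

By polynomial division,
  -3x^4 - 21x^3 - 93x^2 + 84x + 420 = ((3/2)x + 3)(-2x^3 - 10x^2 + 8x + 40) + (-75x^2 + 300)
  -2x^3 - 10x^2 + 8x + 40 = ((2/75)x + 2/15)(-75x^2 + 300) + (0)
Last nonzero remainder: -75x^2 + 300. Dividing through by -75 gives the monic gcd x^2 - 4.

x^2 - 4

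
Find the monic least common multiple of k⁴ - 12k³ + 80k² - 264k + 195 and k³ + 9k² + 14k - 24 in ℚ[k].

k⁶ - 2k⁵ - 16k⁴ + 248k³ - 525k² - 4386k + 4680

Euclidean algorithm in ℚ[k]:
  k⁴ - 12k³ + 80k² - 264k + 195 = (k - 21)(k³ + 9k² + 14k - 24) + (255k² + 54k - 309)
  k³ + 9k² + 14k - 24 = ((1/255)k + 249/7225)(255k² + 54k - 309) + ((96459/7225)k - 96459/7225)
  255k² + 54k - 309 = ((614125/32153)k + 744175/32153)((96459/7225)k - 96459/7225) + (0)
Last nonzero remainder: (96459/7225)k - 96459/7225. Dividing through by 96459/7225 gives the monic gcd k - 1.
Then lcm(f, g) = f·g / gcd(f, g); expanding and making the result monic gives the answer.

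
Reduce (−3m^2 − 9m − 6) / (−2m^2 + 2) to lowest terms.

Repeated division with remainder:
  −3m^2 − 9m − 6 = (3/2)(−2m^2 + 2) + (−9m − 9)
  −2m^2 + 2 = ((2/9)m − 2/9)(−9m − 9) + (0)
Last nonzero remainder: −9m − 9. Dividing through by −9 gives the monic gcd m + 1.
Cancel m + 1 from numerator and denominator to get the reduced form.

(3m + 6)/(2m − 2)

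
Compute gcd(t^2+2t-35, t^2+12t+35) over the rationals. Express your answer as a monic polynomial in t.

t+7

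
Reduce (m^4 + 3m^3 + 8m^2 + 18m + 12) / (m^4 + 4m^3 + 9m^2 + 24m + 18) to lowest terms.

Apply the Euclidean algorithm:
  m^4 + 3m^3 + 8m^2 + 18m + 12 = (m^4 + 4m^3 + 9m^2 + 24m + 18) + (−m^3 − m^2 − 6m − 6)
  m^4 + 4m^3 + 9m^2 + 24m + 18 = (−m − 3)(−m^3 − m^2 − 6m − 6) + (0)
Last nonzero remainder: −m^3 − m^2 − 6m − 6. Dividing through by −1 gives the monic gcd m^3 + m^2 + 6m + 6.
Cancel m^3 + m^2 + 6m + 6 from numerator and denominator to get the reduced form.

(m + 2)/(m + 3)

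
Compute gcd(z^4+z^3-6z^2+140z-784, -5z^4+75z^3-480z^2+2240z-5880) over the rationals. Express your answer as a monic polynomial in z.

Apply the Euclidean algorithm:
  z^4+z^3-6z^2+140z-784 = (-1/5)(-5z^4+75z^3-480z^2+2240z-5880) + (16z^3-102z^2+588z-1960)
  -5z^4+75z^3-480z^2+2240z-5880 = (-(5/16)z+345/128)(16z^3-102z^2+588z-1960) + (-(1365/64)z^2+(1365/32)z-9555/16)
  16z^3-102z^2+588z-1960 = (-(1024/1365)z+128/39)(-(1365/64)z^2+(1365/32)z-9555/16) + (0)
Last nonzero remainder: -(1365/64)z^2+(1365/32)z-9555/16. Dividing through by -1365/64 gives the monic gcd z^2-2z+28.

z^2-2z+28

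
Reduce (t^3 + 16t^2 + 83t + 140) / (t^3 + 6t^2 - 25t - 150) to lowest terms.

(t^2 + 11t + 28)/(t^2 + t - 30)

By polynomial division,
  t^3 + 16t^2 + 83t + 140 = (t^3 + 6t^2 - 25t - 150) + (10t^2 + 108t + 290)
  t^3 + 6t^2 - 25t - 150 = ((1/10)t - 12/25)(10t^2 + 108t + 290) + (-(54/25)t - 54/5)
  10t^2 + 108t + 290 = (-(125/27)t - 725/27)(-(54/25)t - 54/5) + (0)
Last nonzero remainder: -(54/25)t - 54/5. Dividing through by -54/25 gives the monic gcd t + 5.
Cancel t + 5 from numerator and denominator to get the reduced form.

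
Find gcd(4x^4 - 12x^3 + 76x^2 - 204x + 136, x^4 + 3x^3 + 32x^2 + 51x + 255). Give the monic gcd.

By polynomial division,
  4x^4 - 12x^3 + 76x^2 - 204x + 136 = (4)(x^4 + 3x^3 + 32x^2 + 51x + 255) + (-24x^3 - 52x^2 - 408x - 884)
  x^4 + 3x^3 + 32x^2 + 51x + 255 = (-(1/24)x - 5/144)(-24x^3 - 52x^2 - 408x - 884) + ((475/36)x^2 + 8075/36)
  -24x^3 - 52x^2 - 408x - 884 = (-(864/475)x - 1872/475)((475/36)x^2 + 8075/36) + (0)
Last nonzero remainder: (475/36)x^2 + 8075/36. Dividing through by 475/36 gives the monic gcd x^2 + 17.

x^2 + 17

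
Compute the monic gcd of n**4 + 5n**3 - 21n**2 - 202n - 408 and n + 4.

n + 4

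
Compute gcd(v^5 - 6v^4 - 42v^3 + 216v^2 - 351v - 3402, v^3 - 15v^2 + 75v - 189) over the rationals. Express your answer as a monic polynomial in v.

v^3 - 15v^2 + 75v - 189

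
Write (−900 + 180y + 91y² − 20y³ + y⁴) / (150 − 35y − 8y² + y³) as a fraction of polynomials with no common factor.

(−30 − 7y + y²)/(5 + y)

Apply the Euclidean algorithm:
  y⁴ − 20y³ + 91y² + 180y − 900 = (y − 12)(y³ − 8y² − 35y + 150) + (30y² − 390y + 900)
  y³ − 8y² − 35y + 150 = ((1/30)y + 1/6)(30y² − 390y + 900) + (0)
Last nonzero remainder: 30y² − 390y + 900. Dividing through by 30 gives the monic gcd y² − 13y + 30.
Cancel y² − 13y + 30 from numerator and denominator to get the reduced form.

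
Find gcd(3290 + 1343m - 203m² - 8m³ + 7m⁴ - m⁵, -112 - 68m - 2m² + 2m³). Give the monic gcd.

-14 - 5m + m²

Euclidean algorithm in ℚ[m]:
  -m⁵ + 7m⁴ - 8m³ - 203m² + 1343m + 3290 = (-(1/2)m² + 3m - 18)(2m³ - 2m² - 68m - 112) + (-91m² + 455m + 1274)
  2m³ - 2m² - 68m - 112 = (-(2/91)m - 8/91)(-91m² + 455m + 1274) + (0)
Last nonzero remainder: -91m² + 455m + 1274. Dividing through by -91 gives the monic gcd m² - 5m - 14.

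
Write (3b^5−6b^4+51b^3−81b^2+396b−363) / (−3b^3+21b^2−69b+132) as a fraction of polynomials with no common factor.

(−b^3−b^2−9b+11)/(b−4)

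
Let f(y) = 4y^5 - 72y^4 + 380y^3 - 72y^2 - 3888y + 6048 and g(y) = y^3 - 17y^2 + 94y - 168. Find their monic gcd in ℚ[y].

Apply the Euclidean algorithm:
  4y^5 - 72y^4 + 380y^3 - 72y^2 - 3888y + 6048 = (4y^2 - 4y - 64)(y^3 - 17y^2 + 94y - 168) + (-112y^2 + 1456y - 4704)
  y^3 - 17y^2 + 94y - 168 = (-(1/112)y + 1/28)(-112y^2 + 1456y - 4704) + (0)
Last nonzero remainder: -112y^2 + 1456y - 4704. Dividing through by -112 gives the monic gcd y^2 - 13y + 42.

y^2 - 13y + 42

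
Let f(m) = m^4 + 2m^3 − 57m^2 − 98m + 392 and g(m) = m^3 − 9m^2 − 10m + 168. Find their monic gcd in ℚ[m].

m^2 − 3m − 28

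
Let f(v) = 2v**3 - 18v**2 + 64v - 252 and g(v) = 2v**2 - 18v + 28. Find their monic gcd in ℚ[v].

Apply the Euclidean algorithm:
  2v**3 - 18v**2 + 64v - 252 = (v)(2v**2 - 18v + 28) + (36v - 252)
  2v**2 - 18v + 28 = ((1/18)v - 1/9)(36v - 252) + (0)
Last nonzero remainder: 36v - 252. Dividing through by 36 gives the monic gcd v - 7.

v - 7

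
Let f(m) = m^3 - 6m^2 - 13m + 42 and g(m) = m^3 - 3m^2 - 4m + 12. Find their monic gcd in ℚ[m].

m - 2

Euclidean algorithm in ℚ[m]:
  m^3 - 6m^2 - 13m + 42 = (m^3 - 3m^2 - 4m + 12) + (-3m^2 - 9m + 30)
  m^3 - 3m^2 - 4m + 12 = (-(1/3)m + 2)(-3m^2 - 9m + 30) + (24m - 48)
  -3m^2 - 9m + 30 = (-(1/8)m - 5/8)(24m - 48) + (0)
Last nonzero remainder: 24m - 48. Dividing through by 24 gives the monic gcd m - 2.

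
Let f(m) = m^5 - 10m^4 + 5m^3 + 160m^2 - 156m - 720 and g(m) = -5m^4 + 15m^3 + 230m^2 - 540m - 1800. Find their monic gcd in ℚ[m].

Euclidean algorithm in ℚ[m]:
  m^5 - 10m^4 + 5m^3 + 160m^2 - 156m - 720 = (-(1/5)m + 7/5)(-5m^4 + 15m^3 + 230m^2 - 540m - 1800) + (30m^3 - 270m^2 + 240m + 1800)
  -5m^4 + 15m^3 + 230m^2 - 540m - 1800 = (-(1/6)m - 1)(30m^3 - 270m^2 + 240m + 1800) + (0)
Last nonzero remainder: 30m^3 - 270m^2 + 240m + 1800. Dividing through by 30 gives the monic gcd m^3 - 9m^2 + 8m + 60.

m^3 - 9m^2 + 8m + 60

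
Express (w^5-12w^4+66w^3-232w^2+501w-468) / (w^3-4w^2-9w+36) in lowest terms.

Repeated division with remainder:
  w^5-12w^4+66w^3-232w^2+501w-468 = (w^2-8w+43)(w^3-4w^2-9w+36) + (-168w^2+1176w-2016)
  w^3-4w^2-9w+36 = (-(1/168)w-1/56)(-168w^2+1176w-2016) + (0)
Last nonzero remainder: -168w^2+1176w-2016. Dividing through by -168 gives the monic gcd w^2-7w+12.
Cancel w^2-7w+12 from numerator and denominator to get the reduced form.

(w^3-5w^2+19w-39)/(w+3)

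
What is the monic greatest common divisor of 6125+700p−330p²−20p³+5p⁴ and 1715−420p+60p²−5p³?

−7+p

By polynomial division,
  5p⁴−20p³−330p²+700p+6125 = (−p−8)(−5p³+60p²−420p+1715) + (−270p²−945p+19845)
  −5p³+60p²−420p+1715 = ((1/54)p−31/108)(−270p²−945p+19845) + (−(4235/4)p+29645/4)
  −270p²−945p+19845 = ((216/847)p+324/121)(−(4235/4)p+29645/4) + (0)
Last nonzero remainder: −(4235/4)p+29645/4. Dividing through by −4235/4 gives the monic gcd p−7.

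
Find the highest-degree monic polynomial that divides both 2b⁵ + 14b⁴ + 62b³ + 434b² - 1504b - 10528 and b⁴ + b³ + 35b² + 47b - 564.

Apply the Euclidean algorithm:
  2b⁵ + 14b⁴ + 62b³ + 434b² - 1504b - 10528 = (2b + 12)(b⁴ + b³ + 35b² + 47b - 564) + (-20b³ - 80b² - 940b - 3760)
  b⁴ + b³ + 35b² + 47b - 564 = (-(1/20)b + 3/20)(-20b³ - 80b² - 940b - 3760) + (0)
Last nonzero remainder: -20b³ - 80b² - 940b - 3760. Dividing through by -20 gives the monic gcd b³ + 4b² + 47b + 188.

b³ + 4b² + 47b + 188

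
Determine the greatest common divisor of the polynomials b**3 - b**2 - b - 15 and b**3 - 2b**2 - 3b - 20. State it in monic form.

By polynomial division,
  b**3 - b**2 - b - 15 = (b**3 - 2b**2 - 3b - 20) + (b**2 + 2b + 5)
  b**3 - 2b**2 - 3b - 20 = (b - 4)(b**2 + 2b + 5) + (0)
The last nonzero remainder b**2 + 2b + 5 is already monic.

b**2 + 2b + 5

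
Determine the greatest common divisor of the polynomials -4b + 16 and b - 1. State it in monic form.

Euclidean algorithm in ℚ[b]:
  -4b + 16 = (-4)(b - 1) + (12)
  b - 1 = ((1/12)b - 1/12)(12) + (0)
The last nonzero remainder is the constant 12, so the polynomials are coprime and gcd = 1.

1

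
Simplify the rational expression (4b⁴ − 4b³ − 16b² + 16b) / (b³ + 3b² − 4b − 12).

Repeated division with remainder:
  4b⁴ − 4b³ − 16b² + 16b = (4b − 16)(b³ + 3b² − 4b − 12) + (48b² − 192)
  b³ + 3b² − 4b − 12 = ((1/48)b + 1/16)(48b² − 192) + (0)
Last nonzero remainder: 48b² − 192. Dividing through by 48 gives the monic gcd b² − 4.
Cancel b² − 4 from numerator and denominator to get the reduced form.

(4b² − 4b)/(b + 3)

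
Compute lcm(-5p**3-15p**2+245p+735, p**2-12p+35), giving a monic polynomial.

Euclidean algorithm in ℚ[p]:
  -5p**3-15p**2+245p+735 = (-5p-75)(p**2-12p+35) + (-480p+3360)
  p**2-12p+35 = (-(1/480)p+1/96)(-480p+3360) + (0)
Last nonzero remainder: -480p+3360. Dividing through by -480 gives the monic gcd p-7.
Then lcm(f, g) = f·g / gcd(f, g); expanding and making the result monic gives the answer.

p**4-2p**3-64p**2+98p+735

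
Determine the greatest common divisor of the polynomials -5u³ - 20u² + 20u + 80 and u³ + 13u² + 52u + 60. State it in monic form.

u + 2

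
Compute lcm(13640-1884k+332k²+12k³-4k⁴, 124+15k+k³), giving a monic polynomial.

By polynomial division,
  -4k⁴+12k³+332k²-1884k+13640 = (-4k+12)(k³+15k+124) + (392k²-1568k+12152)
  k³+15k+124 = ((1/392)k+1/98)(392k²-1568k+12152) + (0)
Last nonzero remainder: 392k²-1568k+12152. Dividing through by 392 gives the monic gcd k²-4k+31.
Then lcm(f, g) = f·g / gcd(f, g); expanding and making the result monic gives the answer.

-13640-1526k+139k²-95k³+k⁴+k⁵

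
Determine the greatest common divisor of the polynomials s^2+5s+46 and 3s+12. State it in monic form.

Euclidean algorithm in ℚ[s]:
  s^2+5s+46 = ((1/3)s+1/3)(3s+12) + (42)
  3s+12 = ((1/14)s+2/7)(42) + (0)
The last nonzero remainder is the constant 42, so the polynomials are coprime and gcd = 1.

1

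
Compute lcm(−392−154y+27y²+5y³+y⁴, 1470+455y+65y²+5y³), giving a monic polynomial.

−2352−1316y+8y²+57y³+11y⁴+y⁵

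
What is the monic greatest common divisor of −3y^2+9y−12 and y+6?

1

Repeated division with remainder:
  −3y^2+9y−12 = (−3y+27)(y+6) + (−174)
  y+6 = (−(1/174)y−1/29)(−174) + (0)
The last nonzero remainder is the constant −174, so the polynomials are coprime and gcd = 1.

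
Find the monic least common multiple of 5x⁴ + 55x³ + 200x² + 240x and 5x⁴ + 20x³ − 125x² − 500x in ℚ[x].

Euclidean algorithm in ℚ[x]:
  5x⁴ + 55x³ + 200x² + 240x = (5x⁴ + 20x³ − 125x² − 500x) + (35x³ + 325x² + 740x)
  5x⁴ + 20x³ − 125x² − 500x = ((1/7)x − 37/49)(35x³ + 325x² + 740x) + ((720/49)x² + (2880/49)x)
  35x³ + 325x² + 740x = ((343/144)x + 1813/144)((720/49)x² + (2880/49)x) + (0)
Last nonzero remainder: (720/49)x² + (2880/49)x. Dividing through by 720/49 gives the monic gcd x² + 4x.
Then lcm(f, g) = f·g / gcd(f, g); expanding and making the result monic gives the answer.

x⁶ + 11x⁵ + 15x⁴ − 227x³ − 1000x² − 1200x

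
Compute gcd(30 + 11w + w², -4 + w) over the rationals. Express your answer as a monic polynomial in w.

1

By polynomial division,
  w² + 11w + 30 = (w + 15)(w - 4) + (90)
  w - 4 = ((1/90)w - 2/45)(90) + (0)
The last nonzero remainder is the constant 90, so the polynomials are coprime and gcd = 1.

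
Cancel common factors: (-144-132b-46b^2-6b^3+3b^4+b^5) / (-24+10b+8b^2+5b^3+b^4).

(-24-14b+b^2+b^3)/(-4+3b+b^2)

Euclidean algorithm in ℚ[b]:
  b^5+3b^4-6b^3-46b^2-132b-144 = (b-2)(b^4+5b^3+8b^2+10b-24) + (-4b^3-40b^2-88b-192)
  b^4+5b^3+8b^2+10b-24 = (-(1/4)b+5/4)(-4b^3-40b^2-88b-192) + (36b^2+72b+216)
  -4b^3-40b^2-88b-192 = (-(1/9)b-8/9)(36b^2+72b+216) + (0)
Last nonzero remainder: 36b^2+72b+216. Dividing through by 36 gives the monic gcd b^2+2b+6.
Cancel b^2+2b+6 from numerator and denominator to get the reduced form.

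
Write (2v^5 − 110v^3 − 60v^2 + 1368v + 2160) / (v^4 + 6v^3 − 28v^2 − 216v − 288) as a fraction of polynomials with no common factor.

(2v^2 − 4v − 30)/(v + 4)

Apply the Euclidean algorithm:
  2v^5 − 110v^3 − 60v^2 + 1368v + 2160 = (2v − 12)(v^4 + 6v^3 − 28v^2 − 216v − 288) + (18v^3 + 36v^2 − 648v − 1296)
  v^4 + 6v^3 − 28v^2 − 216v − 288 = ((1/18)v + 2/9)(18v^3 + 36v^2 − 648v − 1296) + (0)
Last nonzero remainder: 18v^3 + 36v^2 − 648v − 1296. Dividing through by 18 gives the monic gcd v^3 + 2v^2 − 36v − 72.
Cancel v^3 + 2v^2 − 36v − 72 from numerator and denominator to get the reduced form.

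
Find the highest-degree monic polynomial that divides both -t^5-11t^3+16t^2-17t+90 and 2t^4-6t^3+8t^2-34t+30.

Repeated division with remainder:
  -t^5-11t^3+16t^2-17t+90 = (-(1/2)t-3/2)(2t^4-6t^3+8t^2-34t+30) + (-16t^3+11t^2-53t+135)
  2t^4-6t^3+8t^2-34t+30 = (-(1/8)t+37/128)(-16t^3+11t^2-53t+135) + (-(231/128)t^2-(231/128)t-1155/128)
  -16t^3+11t^2-53t+135 = ((2048/231)t-1152/77)(-(231/128)t^2-(231/128)t-1155/128) + (0)
Last nonzero remainder: -(231/128)t^2-(231/128)t-1155/128. Dividing through by -231/128 gives the monic gcd t^2+t+5.

t^2+t+5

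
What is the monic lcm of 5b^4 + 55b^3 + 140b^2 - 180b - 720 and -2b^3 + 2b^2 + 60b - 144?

b^6 + 4b^5 - 37b^4 - 100b^3 + 444b^2 + 576b - 1728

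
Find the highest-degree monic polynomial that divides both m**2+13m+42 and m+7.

Euclidean algorithm in ℚ[m]:
  m**2+13m+42 = (m+6)(m+7) + (0)
The last nonzero remainder m+7 is already monic.

m+7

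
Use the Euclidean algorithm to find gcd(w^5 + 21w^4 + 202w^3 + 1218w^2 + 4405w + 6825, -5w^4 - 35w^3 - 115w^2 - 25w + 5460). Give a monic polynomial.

By polynomial division,
  w^5 + 21w^4 + 202w^3 + 1218w^2 + 4405w + 6825 = (-(1/5)w - 14/5)(-5w^4 - 35w^3 - 115w^2 - 25w + 5460) + (81w^3 + 891w^2 + 5427w + 22113)
  -5w^4 - 35w^3 - 115w^2 - 25w + 5460 = (-(5/81)w + 20/81)(81w^3 + 891w^2 + 5427w + 22113) + (0)
Last nonzero remainder: 81w^3 + 891w^2 + 5427w + 22113. Dividing through by 81 gives the monic gcd w^3 + 11w^2 + 67w + 273.

w^3 + 11w^2 + 67w + 273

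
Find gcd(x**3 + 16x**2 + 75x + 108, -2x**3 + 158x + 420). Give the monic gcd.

x + 3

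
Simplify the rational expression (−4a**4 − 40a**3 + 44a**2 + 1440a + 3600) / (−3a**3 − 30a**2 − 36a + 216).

(4a**3 + 16a**2 − 140a − 600)/(3a**2 + 12a − 36)

Apply the Euclidean algorithm:
  −4a**4 − 40a**3 + 44a**2 + 1440a + 3600 = ((4/3)a)(−3a**3 − 30a**2 − 36a + 216) + (92a**2 + 1152a + 3600)
  −3a**3 − 30a**2 − 36a + 216 = (−(3/92)a + 87/1058)(92a**2 + 1152a + 3600) + (−(7056/529)a − 42336/529)
  92a**2 + 1152a + 3600 = (−(12167/1764)a − 13225/294)(−(7056/529)a − 42336/529) + (0)
Last nonzero remainder: −(7056/529)a − 42336/529. Dividing through by −7056/529 gives the monic gcd a + 6.
Cancel a + 6 from numerator and denominator to get the reduced form.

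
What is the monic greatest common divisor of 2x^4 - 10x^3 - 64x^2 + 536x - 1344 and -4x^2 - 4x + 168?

Euclidean algorithm in ℚ[x]:
  2x^4 - 10x^3 - 64x^2 + 536x - 1344 = (-(1/2)x^2 + 3x - 8)(-4x^2 - 4x + 168) + (0)
Last nonzero remainder: -4x^2 - 4x + 168. Dividing through by -4 gives the monic gcd x^2 + x - 42.

x^2 + x - 42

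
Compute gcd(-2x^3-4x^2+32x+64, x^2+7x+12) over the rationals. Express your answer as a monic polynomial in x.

Apply the Euclidean algorithm:
  -2x^3-4x^2+32x+64 = (-2x+10)(x^2+7x+12) + (-14x-56)
  x^2+7x+12 = (-(1/14)x-3/14)(-14x-56) + (0)
Last nonzero remainder: -14x-56. Dividing through by -14 gives the monic gcd x+4.

x+4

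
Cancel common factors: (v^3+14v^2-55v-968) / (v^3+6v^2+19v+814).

(v^2+3v-88)/(v^2-5v+74)

Repeated division with remainder:
  v^3+14v^2-55v-968 = (v^3+6v^2+19v+814) + (8v^2-74v-1782)
  v^3+6v^2+19v+814 = ((1/8)v+61/32)(8v^2-74v-1782) + ((6125/16)v+67375/16)
  8v^2-74v-1782 = ((128/6125)v-2592/6125)((6125/16)v+67375/16) + (0)
Last nonzero remainder: (6125/16)v+67375/16. Dividing through by 6125/16 gives the monic gcd v+11.
Cancel v+11 from numerator and denominator to get the reduced form.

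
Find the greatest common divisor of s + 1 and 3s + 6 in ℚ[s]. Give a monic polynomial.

1

By polynomial division,
  s + 1 = (1/3)(3s + 6) + (-1)
  3s + 6 = (-3s - 6)(-1) + (0)
The last nonzero remainder is the constant -1, so the polynomials are coprime and gcd = 1.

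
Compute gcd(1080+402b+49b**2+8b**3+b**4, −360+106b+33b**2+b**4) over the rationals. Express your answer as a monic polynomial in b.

Euclidean algorithm in ℚ[b]:
  b**4+8b**3+49b**2+402b+1080 = (b**4+33b**2+106b−360) + (8b**3+16b**2+296b+1440)
  b**4+33b**2+106b−360 = ((1/8)b−1/4)(8b**3+16b**2+296b+1440) + (0)
Last nonzero remainder: 8b**3+16b**2+296b+1440. Dividing through by 8 gives the monic gcd b**3+2b**2+37b+180.

180+37b+2b**2+b**3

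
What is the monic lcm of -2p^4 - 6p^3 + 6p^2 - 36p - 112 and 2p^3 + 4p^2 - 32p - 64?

p^5 - p^4 - 15p^3 + 30p^2 - 16p - 224

Apply the Euclidean algorithm:
  -2p^4 - 6p^3 + 6p^2 - 36p - 112 = (-p - 1)(2p^3 + 4p^2 - 32p - 64) + (-22p^2 - 132p - 176)
  2p^3 + 4p^2 - 32p - 64 = (-(1/11)p + 4/11)(-22p^2 - 132p - 176) + (0)
Last nonzero remainder: -22p^2 - 132p - 176. Dividing through by -22 gives the monic gcd p^2 + 6p + 8.
Then lcm(f, g) = f·g / gcd(f, g); expanding and making the result monic gives the answer.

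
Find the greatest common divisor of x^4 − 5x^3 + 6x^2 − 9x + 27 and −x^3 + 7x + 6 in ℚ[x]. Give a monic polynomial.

x − 3

By polynomial division,
  x^4 − 5x^3 + 6x^2 − 9x + 27 = (−x + 5)(−x^3 + 7x + 6) + (13x^2 − 38x − 3)
  −x^3 + 7x + 6 = (−(1/13)x − 38/169)(13x^2 − 38x − 3) + (−(300/169)x + 900/169)
  13x^2 − 38x − 3 = (−(2197/300)x − 169/300)(−(300/169)x + 900/169) + (0)
Last nonzero remainder: −(300/169)x + 900/169. Dividing through by −300/169 gives the monic gcd x − 3.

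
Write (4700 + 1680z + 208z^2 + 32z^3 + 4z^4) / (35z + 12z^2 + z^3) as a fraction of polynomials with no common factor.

Repeated division with remainder:
  4z^4 + 32z^3 + 208z^2 + 1680z + 4700 = (4z - 16)(z^3 + 12z^2 + 35z) + (260z^2 + 2240z + 4700)
  z^3 + 12z^2 + 35z = ((1/260)z + 11/845)(260z^2 + 2240z + 4700) + (-(2068/169)z - 10340/169)
  260z^2 + 2240z + 4700 = (-(10985/517)z - 845/11)(-(2068/169)z - 10340/169) + (0)
Last nonzero remainder: -(2068/169)z - 10340/169. Dividing through by -2068/169 gives the monic gcd z + 5.
Cancel z + 5 from numerator and denominator to get the reduced form.

(940 + 148z + 12z^2 + 4z^3)/(7z + z^2)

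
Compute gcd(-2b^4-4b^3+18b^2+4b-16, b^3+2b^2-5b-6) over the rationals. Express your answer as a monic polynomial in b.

b^2-b-2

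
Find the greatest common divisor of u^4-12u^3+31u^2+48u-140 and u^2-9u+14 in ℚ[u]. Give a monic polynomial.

Apply the Euclidean algorithm:
  u^4-12u^3+31u^2+48u-140 = (u^2-3u-10)(u^2-9u+14) + (0)
The last nonzero remainder u^2-9u+14 is already monic.

u^2-9u+14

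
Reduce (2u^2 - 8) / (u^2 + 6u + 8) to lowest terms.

Euclidean algorithm in ℚ[u]:
  2u^2 - 8 = (2)(u^2 + 6u + 8) + (-12u - 24)
  u^2 + 6u + 8 = (-(1/12)u - 1/3)(-12u - 24) + (0)
Last nonzero remainder: -12u - 24. Dividing through by -12 gives the monic gcd u + 2.
Cancel u + 2 from numerator and denominator to get the reduced form.

(2u - 4)/(u + 4)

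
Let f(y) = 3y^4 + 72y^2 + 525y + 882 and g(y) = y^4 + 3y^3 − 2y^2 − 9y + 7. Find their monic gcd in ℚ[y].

Repeated division with remainder:
  3y^4 + 72y^2 + 525y + 882 = (3)(y^4 + 3y^3 − 2y^2 − 9y + 7) + (−9y^3 + 78y^2 + 552y + 861)
  y^4 + 3y^3 − 2y^2 − 9y + 7 = (−(1/9)y − 35/27)(−9y^3 + 78y^2 + 552y + 861) + ((1444/9)y^2 + (7220/9)y + 10108/9)
  −9y^3 + 78y^2 + 552y + 861 = (−(81/1444)y + 1107/1444)((1444/9)y^2 + (7220/9)y + 10108/9) + (0)
Last nonzero remainder: (1444/9)y^2 + (7220/9)y + 10108/9. Dividing through by 1444/9 gives the monic gcd y^2 + 5y + 7.

y^2 + 5y + 7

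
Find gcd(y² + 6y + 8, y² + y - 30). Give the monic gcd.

1

Apply the Euclidean algorithm:
  y² + 6y + 8 = (y² + y - 30) + (5y + 38)
  y² + y - 30 = ((1/5)y - 33/25)(5y + 38) + (504/25)
  5y + 38 = ((125/504)y + 475/252)(504/25) + (0)
The last nonzero remainder is the constant 504/25, so the polynomials are coprime and gcd = 1.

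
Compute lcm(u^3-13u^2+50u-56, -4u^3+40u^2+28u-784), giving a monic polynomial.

Euclidean algorithm in ℚ[u]:
  u^3-13u^2+50u-56 = (-1/4)(-4u^3+40u^2+28u-784) + (-3u^2+57u-252)
  -4u^3+40u^2+28u-784 = ((4/3)u+12)(-3u^2+57u-252) + (-320u+2240)
  -3u^2+57u-252 = ((3/320)u-9/80)(-320u+2240) + (0)
Last nonzero remainder: -320u+2240. Dividing through by -320 gives the monic gcd u-7.
Then lcm(f, g) = f·g / gcd(f, g); expanding and making the result monic gives the answer.

u^5-16u^4+61u^3+158u^2-1232u+1568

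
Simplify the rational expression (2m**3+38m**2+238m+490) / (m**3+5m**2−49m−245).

Euclidean algorithm in ℚ[m]:
  2m**3+38m**2+238m+490 = (2)(m**3+5m**2−49m−245) + (28m**2+336m+980)
  m**3+5m**2−49m−245 = ((1/28)m−1/4)(28m**2+336m+980) + (0)
Last nonzero remainder: 28m**2+336m+980. Dividing through by 28 gives the monic gcd m**2+12m+35.
Cancel m**2+12m+35 from numerator and denominator to get the reduced form.

(2m+14)/(m−7)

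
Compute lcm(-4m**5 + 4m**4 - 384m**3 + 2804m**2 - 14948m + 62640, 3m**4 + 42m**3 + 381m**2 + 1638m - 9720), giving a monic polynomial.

Apply the Euclidean algorithm:
  -4m**5 + 4m**4 - 384m**3 + 2804m**2 - 14948m + 62640 = (-(4/3)m + 20)(3m**4 + 42m**3 + 381m**2 + 1638m - 9720) + (-716m**3 - 2632m**2 - 60668m + 257040)
  3m**4 + 42m**3 + 381m**2 + 1638m - 9720 = (-(3/716)m - 1386/32041)(-716m**3 - 2632m**2 - 60668m + 257040) + ((414990/32041)m**2 + (2904930/32041)m + 44818920/32041)
  -716m**3 - 2632m**2 - 60668m + 257040 = (-(11470678/207495)m + 7625758/41499)((414990/32041)m**2 + (2904930/32041)m + 44818920/32041) + (0)
Last nonzero remainder: (414990/32041)m**2 + (2904930/32041)m + 44818920/32041. Dividing through by 414990/32041 gives the monic gcd m**2 + 7m + 108.
Then lcm(f, g) = f·g / gcd(f, g); expanding and making the result monic gives the answer.

m**7 + 6m**6 + 59m**5 + m**4 - 4050m**3 + 31529m**2 - 221730m + 469800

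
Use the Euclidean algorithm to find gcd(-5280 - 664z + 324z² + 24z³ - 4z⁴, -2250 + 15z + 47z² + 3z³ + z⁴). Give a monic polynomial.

-30 + z + z²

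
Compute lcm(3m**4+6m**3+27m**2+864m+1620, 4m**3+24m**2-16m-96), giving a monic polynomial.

m**5+5m**3+270m**2-36m-1080

Apply the Euclidean algorithm:
  3m**4+6m**3+27m**2+864m+1620 = ((3/4)m-3)(4m**3+24m**2-16m-96) + (111m**2+888m+1332)
  4m**3+24m**2-16m-96 = ((4/111)m-8/111)(111m**2+888m+1332) + (0)
Last nonzero remainder: 111m**2+888m+1332. Dividing through by 111 gives the monic gcd m**2+8m+12.
Then lcm(f, g) = f·g / gcd(f, g); expanding and making the result monic gives the answer.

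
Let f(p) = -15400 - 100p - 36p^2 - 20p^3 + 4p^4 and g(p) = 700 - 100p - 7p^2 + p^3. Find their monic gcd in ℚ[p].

-10 + p

Repeated division with remainder:
  4p^4 - 20p^3 - 36p^2 - 100p - 15400 = (4p + 8)(p^3 - 7p^2 - 100p + 700) + (420p^2 - 2100p - 21000)
  p^3 - 7p^2 - 100p + 700 = ((1/420)p - 1/210)(420p^2 - 2100p - 21000) + (-60p + 600)
  420p^2 - 2100p - 21000 = (-7p - 35)(-60p + 600) + (0)
Last nonzero remainder: -60p + 600. Dividing through by -60 gives the monic gcd p - 10.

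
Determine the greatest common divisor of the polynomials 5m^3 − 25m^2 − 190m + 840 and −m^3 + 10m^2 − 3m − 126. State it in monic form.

m − 7

Apply the Euclidean algorithm:
  5m^3 − 25m^2 − 190m + 840 = (−5)(−m^3 + 10m^2 − 3m − 126) + (25m^2 − 205m + 210)
  −m^3 + 10m^2 − 3m − 126 = (−(1/25)m + 9/125)(25m^2 − 205m + 210) + ((504/25)m − 3528/25)
  25m^2 − 205m + 210 = ((625/504)m − 125/84)((504/25)m − 3528/25) + (0)
Last nonzero remainder: (504/25)m − 3528/25. Dividing through by 504/25 gives the monic gcd m − 7.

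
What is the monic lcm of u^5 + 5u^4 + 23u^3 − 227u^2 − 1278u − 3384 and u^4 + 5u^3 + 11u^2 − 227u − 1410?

u^6 + 10u^5 + 48u^4 − 112u^3 − 2413u^2 − 9774u − 16920

Euclidean algorithm in ℚ[u]:
  u^5 + 5u^4 + 23u^3 − 227u^2 − 1278u − 3384 = (u)(u^4 + 5u^3 + 11u^2 − 227u − 1410) + (12u^3 + 132u − 3384)
  u^4 + 5u^3 + 11u^2 − 227u − 1410 = ((1/12)u + 5/12)(12u^3 + 132u − 3384) + (0)
Last nonzero remainder: 12u^3 + 132u − 3384. Dividing through by 12 gives the monic gcd u^3 + 11u − 282.
Then lcm(f, g) = f·g / gcd(f, g); expanding and making the result monic gives the answer.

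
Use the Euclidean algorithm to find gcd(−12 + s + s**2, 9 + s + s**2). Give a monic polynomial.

1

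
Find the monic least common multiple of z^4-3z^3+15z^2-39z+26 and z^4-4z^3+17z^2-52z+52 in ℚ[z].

z^5-5z^4+21z^3-69z^2+104z-52

Euclidean algorithm in ℚ[z]:
  z^4-3z^3+15z^2-39z+26 = (z^4-4z^3+17z^2-52z+52) + (z^3-2z^2+13z-26)
  z^4-4z^3+17z^2-52z+52 = (z-2)(z^3-2z^2+13z-26) + (0)
The last nonzero remainder z^3-2z^2+13z-26 is already monic.
Then lcm(f, g) = f·g / gcd(f, g); expanding and making the result monic gives the answer.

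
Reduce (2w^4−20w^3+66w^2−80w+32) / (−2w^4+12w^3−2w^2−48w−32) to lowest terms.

(−w^2+2w−1)/(w^2+2w+1)

By polynomial division,
  2w^4−20w^3+66w^2−80w+32 = (−1)(−2w^4+12w^3−2w^2−48w−32) + (−8w^3+64w^2−128w)
  −2w^4+12w^3−2w^2−48w−32 = ((1/4)w+1/2)(−8w^3+64w^2−128w) + (−2w^2+16w−32)
  −8w^3+64w^2−128w = (4w)(−2w^2+16w−32) + (0)
Last nonzero remainder: −2w^2+16w−32. Dividing through by −2 gives the monic gcd w^2−8w+16.
Cancel w^2−8w+16 from numerator and denominator to get the reduced form.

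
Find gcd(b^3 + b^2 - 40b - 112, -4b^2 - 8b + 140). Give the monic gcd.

1

Apply the Euclidean algorithm:
  b^3 + b^2 - 40b - 112 = (-(1/4)b + 1/4)(-4b^2 - 8b + 140) + (-3b - 147)
  -4b^2 - 8b + 140 = ((4/3)b - 188/3)(-3b - 147) + (-9072)
  -3b - 147 = ((1/3024)b + 7/432)(-9072) + (0)
The last nonzero remainder is the constant -9072, so the polynomials are coprime and gcd = 1.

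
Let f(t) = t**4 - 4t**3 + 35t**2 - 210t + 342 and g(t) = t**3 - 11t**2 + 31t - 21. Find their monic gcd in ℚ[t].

t - 3

By polynomial division,
  t**4 - 4t**3 + 35t**2 - 210t + 342 = (t + 7)(t**3 - 11t**2 + 31t - 21) + (81t**2 - 406t + 489)
  t**3 - 11t**2 + 31t - 21 = ((1/81)t - 485/6561)(81t**2 - 406t + 489) + (-(33128/6561)t + 33128/2187)
  81t**2 - 406t + 489 = (-(531441/33128)t + 1069443/33128)(-(33128/6561)t + 33128/2187) + (0)
Last nonzero remainder: -(33128/6561)t + 33128/2187. Dividing through by -33128/6561 gives the monic gcd t - 3.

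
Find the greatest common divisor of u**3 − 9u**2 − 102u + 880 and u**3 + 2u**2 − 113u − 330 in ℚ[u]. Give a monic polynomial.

u**2 − u − 110

By polynomial division,
  u**3 − 9u**2 − 102u + 880 = (u**3 + 2u**2 − 113u − 330) + (−11u**2 + 11u + 1210)
  u**3 + 2u**2 − 113u − 330 = (−(1/11)u − 3/11)(−11u**2 + 11u + 1210) + (0)
Last nonzero remainder: −11u**2 + 11u + 1210. Dividing through by −11 gives the monic gcd u**2 − u − 110.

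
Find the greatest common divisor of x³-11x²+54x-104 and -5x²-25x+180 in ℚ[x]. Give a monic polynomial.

x-4

Repeated division with remainder:
  x³-11x²+54x-104 = (-(1/5)x+16/5)(-5x²-25x+180) + (170x-680)
  -5x²-25x+180 = (-(1/34)x-9/34)(170x-680) + (0)
Last nonzero remainder: 170x-680. Dividing through by 170 gives the monic gcd x-4.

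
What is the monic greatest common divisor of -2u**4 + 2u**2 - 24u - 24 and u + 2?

u + 2

By polynomial division,
  -2u**4 + 2u**2 - 24u - 24 = (-2u**3 + 4u**2 - 6u - 12)(u + 2) + (0)
The last nonzero remainder u + 2 is already monic.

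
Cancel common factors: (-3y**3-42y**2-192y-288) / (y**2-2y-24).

(-3y**2-30y-72)/(y-6)

Apply the Euclidean algorithm:
  -3y**3-42y**2-192y-288 = (-3y-48)(y**2-2y-24) + (-360y-1440)
  y**2-2y-24 = (-(1/360)y+1/60)(-360y-1440) + (0)
Last nonzero remainder: -360y-1440. Dividing through by -360 gives the monic gcd y+4.
Cancel y+4 from numerator and denominator to get the reduced form.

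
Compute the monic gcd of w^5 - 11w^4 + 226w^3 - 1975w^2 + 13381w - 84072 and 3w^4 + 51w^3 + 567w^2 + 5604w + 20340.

w^2 + w + 113

Apply the Euclidean algorithm:
  w^5 - 11w^4 + 226w^3 - 1975w^2 + 13381w - 84072 = ((1/3)w - 28/3)(3w^4 + 51w^3 + 567w^2 + 5604w + 20340) + (513w^3 + 1449w^2 + 58905w + 105768)
  3w^4 + 51w^3 + 567w^2 + 5604w + 20340 = ((1/171)w + 808/9747)(513w^3 + 1449w^2 + 58905w + 105768) + ((110908/1083)w^2 + (110908/1083)w + 12532604/1083)
  513w^3 + 1449w^2 + 58905w + 105768 = ((555579/110908)w + 253422/27727)((110908/1083)w^2 + (110908/1083)w + 12532604/1083) + (0)
Last nonzero remainder: (110908/1083)w^2 + (110908/1083)w + 12532604/1083. Dividing through by 110908/1083 gives the monic gcd w^2 + w + 113.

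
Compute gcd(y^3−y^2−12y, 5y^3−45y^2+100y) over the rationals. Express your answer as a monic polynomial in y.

Apply the Euclidean algorithm:
  y^3−y^2−12y = (1/5)(5y^3−45y^2+100y) + (8y^2−32y)
  5y^3−45y^2+100y = ((5/8)y−25/8)(8y^2−32y) + (0)
Last nonzero remainder: 8y^2−32y. Dividing through by 8 gives the monic gcd y^2−4y.

y^2−4y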